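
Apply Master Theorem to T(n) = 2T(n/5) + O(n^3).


a=2, b=5, c=3. log_5(2)=0.431 < c=3. Case 3: O(n^c) = O(n^3)
Complexity: O(n^3)


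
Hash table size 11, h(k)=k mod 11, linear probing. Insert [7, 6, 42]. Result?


Insertions: 7->slot 7; 6->slot 6; 42->slot 9
Table: [None, None, None, None, None, None, 6, 7, None, 42, None]


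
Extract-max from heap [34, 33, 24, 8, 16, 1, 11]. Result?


Max = 34
Replace root with last, heapify down
Resulting heap: [33, 16, 24, 8, 11, 1]


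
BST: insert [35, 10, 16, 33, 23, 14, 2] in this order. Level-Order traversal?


Root = 35; build tree by BST insertion.
Level-Order traversal: [35, 10, 2, 16, 14, 33, 23]


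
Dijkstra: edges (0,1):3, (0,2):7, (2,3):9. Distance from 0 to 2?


Dijkstra from 0:
Distances: {0: 0, 1: 3, 2: 7, 3: 16}
Shortest distance to 2 = 7, path = [0, 2]


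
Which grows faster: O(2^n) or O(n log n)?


linearithmic grows slower than exponential
O(n log n) is asymptotically smaller; O(2^n) grows faster


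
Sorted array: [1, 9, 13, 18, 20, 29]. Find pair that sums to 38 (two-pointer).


Two pointers: lo=0, hi=5
Found pair: (9, 29) summing to 38


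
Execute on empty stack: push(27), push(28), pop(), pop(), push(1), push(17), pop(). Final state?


push(27) -> [27]
push(28) -> [27, 28]
pop() returns 28 -> [27]
pop() returns 27 -> []
push(1) -> [1]
push(17) -> [1, 17]
pop() returns 17 -> [1]
Final stack (bottom to top): [1]


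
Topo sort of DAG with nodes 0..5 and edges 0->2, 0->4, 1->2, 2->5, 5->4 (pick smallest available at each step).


Kahn's algorithm, process smallest node first
Order: [0, 1, 2, 3, 5, 4]


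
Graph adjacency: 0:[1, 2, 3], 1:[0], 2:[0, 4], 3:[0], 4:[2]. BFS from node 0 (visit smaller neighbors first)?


BFS queue: start with [0]
Visit order: [0, 1, 2, 3, 4]


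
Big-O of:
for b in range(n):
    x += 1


Per nesting level: O(n) = O(n)
Complexity: O(n)


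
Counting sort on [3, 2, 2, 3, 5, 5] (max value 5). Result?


Count array: [0, 0, 2, 2, 0, 2]
Reconstruct: [2, 2, 3, 3, 5, 5]


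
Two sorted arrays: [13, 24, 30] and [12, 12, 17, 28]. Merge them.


Compare heads, take smaller each step.
Merged: [12, 12, 13, 17, 24, 28, 30]


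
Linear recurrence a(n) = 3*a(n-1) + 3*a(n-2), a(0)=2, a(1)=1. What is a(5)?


Build bottom-up:
...a(3)=30, a(4)=117, a(5)=3*117+3*30=441


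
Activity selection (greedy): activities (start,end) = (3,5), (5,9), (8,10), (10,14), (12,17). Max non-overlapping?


Greedy: pick earliest-ending, then skip overlaps.
Selected (3 activities): [(3, 5), (5, 9), (10, 14)]


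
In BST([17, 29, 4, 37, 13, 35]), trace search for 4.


BST root = 17
Search for 4: compare at each node
Path: [17, 4]


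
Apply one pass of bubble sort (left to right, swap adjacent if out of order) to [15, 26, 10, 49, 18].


After one pass: [15, 10, 26, 18, 49]


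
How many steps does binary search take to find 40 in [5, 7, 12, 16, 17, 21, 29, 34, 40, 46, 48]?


Search for 40:
[0,10] mid=5 arr[5]=21
[6,10] mid=8 arr[8]=40
Total: 2 comparisons


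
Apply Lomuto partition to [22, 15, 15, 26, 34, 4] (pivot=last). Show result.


Elements <= 4 go left of pivot.
Result: [4, 15, 15, 26, 34, 22], pivot at index 0


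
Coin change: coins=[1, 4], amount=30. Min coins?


dp[0]=0; dp[i]=1+min(dp[i-c] for c in coins)
...dp[25]=7, dp[26]=8, dp[27]=9, dp[28]=7, dp[29]=8, dp[30]=9
Minimum coins for 30 = 9


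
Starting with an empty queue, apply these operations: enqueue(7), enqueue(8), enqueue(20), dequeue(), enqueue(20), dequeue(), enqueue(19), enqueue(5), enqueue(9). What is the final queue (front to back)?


enqueue(7) -> [7]
enqueue(8) -> [7, 8]
enqueue(20) -> [7, 8, 20]
dequeue() returns 7 -> [8, 20]
enqueue(20) -> [8, 20, 20]
dequeue() returns 8 -> [20, 20]
enqueue(19) -> [20, 20, 19]
enqueue(5) -> [20, 20, 19, 5]
enqueue(9) -> [20, 20, 19, 5, 9]
Final queue (front to back): [20, 20, 19, 5, 9]


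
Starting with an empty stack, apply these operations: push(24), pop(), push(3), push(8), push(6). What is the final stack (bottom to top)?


push(24) -> [24]
pop() returns 24 -> []
push(3) -> [3]
push(8) -> [3, 8]
push(6) -> [3, 8, 6]
Final stack (bottom to top): [3, 8, 6]


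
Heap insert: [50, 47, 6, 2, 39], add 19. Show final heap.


Append 19: [50, 47, 6, 2, 39, 19]
Bubble up: swap idx 5(19) with idx 2(6)
Result: [50, 47, 19, 2, 39, 6]


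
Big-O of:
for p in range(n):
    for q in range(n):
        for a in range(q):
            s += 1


Per nesting level: O(n) * O(n) * O(n) [triangular over q] = O(n^3)
Complexity: O(n^3)


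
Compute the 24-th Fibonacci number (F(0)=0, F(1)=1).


F(n)=F(n-1)+F(n-2)
...F(22)=17711, F(23)=28657, F(24)=46368


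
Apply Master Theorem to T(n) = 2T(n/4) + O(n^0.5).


a=2, b=4, c=0.5. log_4(2)=0.5 = c=0.5. Case 2: O(n^c log n) = O(sqrt(n) log n)
Complexity: O(sqrt(n) log n)


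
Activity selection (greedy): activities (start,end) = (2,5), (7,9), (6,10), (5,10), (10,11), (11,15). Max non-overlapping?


Greedy: pick earliest-ending, then skip overlaps.
Selected (4 activities): [(2, 5), (7, 9), (10, 11), (11, 15)]


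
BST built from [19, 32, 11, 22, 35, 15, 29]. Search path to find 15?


BST root = 19
Search for 15: compare at each node
Path: [19, 11, 15]


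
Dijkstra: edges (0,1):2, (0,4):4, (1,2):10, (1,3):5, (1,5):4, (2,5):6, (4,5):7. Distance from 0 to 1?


Dijkstra from 0:
Distances: {0: 0, 1: 2, 2: 12, 3: 7, 4: 4, 5: 6}
Shortest distance to 1 = 2, path = [0, 1]


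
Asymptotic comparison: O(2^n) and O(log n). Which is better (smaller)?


logarithmic grows slower than exponential
O(log n) is asymptotically smaller; O(2^n) grows faster


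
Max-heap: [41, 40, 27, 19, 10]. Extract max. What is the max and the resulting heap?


Max = 41
Replace root with last, heapify down
Resulting heap: [40, 19, 27, 10]


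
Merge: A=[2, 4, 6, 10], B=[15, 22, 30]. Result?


Compare heads, take smaller each step.
Merged: [2, 4, 6, 10, 15, 22, 30]


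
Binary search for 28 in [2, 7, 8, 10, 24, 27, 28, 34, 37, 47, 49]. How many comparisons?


Search for 28:
[0,10] mid=5 arr[5]=27
[6,10] mid=8 arr[8]=37
[6,7] mid=6 arr[6]=28
Total: 3 comparisons


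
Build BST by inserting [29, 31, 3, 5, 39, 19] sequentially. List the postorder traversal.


Root = 29; build tree by BST insertion.
Postorder traversal: [19, 5, 3, 39, 31, 29]


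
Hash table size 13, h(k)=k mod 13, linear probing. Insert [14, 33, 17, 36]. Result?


Insertions: 14->slot 1; 33->slot 7; 17->slot 4; 36->slot 10
Table: [None, 14, None, None, 17, None, None, 33, None, None, 36, None, None]


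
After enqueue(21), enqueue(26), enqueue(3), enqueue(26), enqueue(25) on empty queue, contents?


enqueue(21) -> [21]
enqueue(26) -> [21, 26]
enqueue(3) -> [21, 26, 3]
enqueue(26) -> [21, 26, 3, 26]
enqueue(25) -> [21, 26, 3, 26, 25]
Final queue (front to back): [21, 26, 3, 26, 25]


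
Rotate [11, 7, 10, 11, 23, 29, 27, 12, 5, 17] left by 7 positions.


Left rotate by 7: [12, 5, 17, 11, 7, 10, 11, 23, 29, 27]


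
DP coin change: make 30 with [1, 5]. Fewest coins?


dp[0]=0; dp[i]=1+min(dp[i-c] for c in coins)
...dp[25]=5, dp[26]=6, dp[27]=7, dp[28]=8, dp[29]=9, dp[30]=6
Minimum coins for 30 = 6


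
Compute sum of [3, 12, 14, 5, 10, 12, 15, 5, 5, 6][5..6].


Prefix sums: [0, 3, 15, 29, 34, 44, 56, 71, 76, 81, 87]
Sum[5..6] = prefix[7] - prefix[5] = 71 - 44 = 27


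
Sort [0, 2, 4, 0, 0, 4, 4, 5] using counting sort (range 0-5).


Count array: [3, 0, 1, 0, 3, 1]
Reconstruct: [0, 0, 0, 2, 4, 4, 4, 5]


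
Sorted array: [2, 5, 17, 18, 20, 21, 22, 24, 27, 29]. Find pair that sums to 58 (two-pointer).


Two pointers: lo=0, hi=9
No pair sums to 58


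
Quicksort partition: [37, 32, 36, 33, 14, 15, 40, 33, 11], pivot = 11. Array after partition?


Elements <= 11 go left of pivot.
Result: [11, 32, 36, 33, 14, 15, 40, 33, 37], pivot at index 0


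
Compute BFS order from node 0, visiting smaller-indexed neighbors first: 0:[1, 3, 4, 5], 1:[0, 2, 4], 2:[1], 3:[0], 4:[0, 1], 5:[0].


BFS queue: start with [0]
Visit order: [0, 1, 3, 4, 5, 2]


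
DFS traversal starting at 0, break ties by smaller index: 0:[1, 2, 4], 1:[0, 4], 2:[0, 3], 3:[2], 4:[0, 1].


DFS stack-based: start with [0]
Visit order: [0, 1, 4, 2, 3]


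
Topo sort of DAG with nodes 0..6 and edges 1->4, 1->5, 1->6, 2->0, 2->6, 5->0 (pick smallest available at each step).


Kahn's algorithm, process smallest node first
Order: [1, 2, 3, 4, 5, 0, 6]


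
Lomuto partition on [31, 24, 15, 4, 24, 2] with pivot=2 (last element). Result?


Elements <= 2 go left of pivot.
Result: [2, 24, 15, 4, 24, 31], pivot at index 0


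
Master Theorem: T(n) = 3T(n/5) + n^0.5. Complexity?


a=3, b=5, c=0.5. log_5(3)=0.683 > c=0.5. Case 1: O(n^log_b(a)) = O(n^0.683)
Complexity: O(n^0.683)


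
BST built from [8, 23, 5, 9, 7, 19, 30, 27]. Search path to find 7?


BST root = 8
Search for 7: compare at each node
Path: [8, 5, 7]


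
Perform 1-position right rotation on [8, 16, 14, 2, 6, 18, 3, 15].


Right rotate by 1: [15, 8, 16, 14, 2, 6, 18, 3]


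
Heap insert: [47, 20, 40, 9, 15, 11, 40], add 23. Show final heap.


Append 23: [47, 20, 40, 9, 15, 11, 40, 23]
Bubble up: swap idx 7(23) with idx 3(9); swap idx 3(23) with idx 1(20)
Result: [47, 23, 40, 20, 15, 11, 40, 9]


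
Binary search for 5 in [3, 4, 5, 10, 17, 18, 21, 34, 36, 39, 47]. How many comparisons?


Search for 5:
[0,10] mid=5 arr[5]=18
[0,4] mid=2 arr[2]=5
Total: 2 comparisons


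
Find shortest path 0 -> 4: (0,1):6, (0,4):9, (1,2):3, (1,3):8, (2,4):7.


Dijkstra from 0:
Distances: {0: 0, 1: 6, 2: 9, 3: 14, 4: 9}
Shortest distance to 4 = 9, path = [0, 4]


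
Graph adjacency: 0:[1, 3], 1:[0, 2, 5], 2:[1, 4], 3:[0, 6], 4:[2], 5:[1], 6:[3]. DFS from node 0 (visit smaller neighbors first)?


DFS stack-based: start with [0]
Visit order: [0, 1, 2, 4, 5, 3, 6]


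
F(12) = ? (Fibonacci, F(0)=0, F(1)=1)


F(n)=F(n-1)+F(n-2)
...F(10)=55, F(11)=89, F(12)=144


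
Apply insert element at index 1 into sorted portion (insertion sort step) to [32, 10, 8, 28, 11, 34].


After one pass: [10, 32, 8, 28, 11, 34]


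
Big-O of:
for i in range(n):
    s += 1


Per nesting level: O(n) = O(n)
Complexity: O(n)


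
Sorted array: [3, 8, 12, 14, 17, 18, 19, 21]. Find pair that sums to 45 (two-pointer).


Two pointers: lo=0, hi=7
No pair sums to 45


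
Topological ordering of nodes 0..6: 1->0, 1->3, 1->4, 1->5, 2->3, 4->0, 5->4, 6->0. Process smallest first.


Kahn's algorithm, process smallest node first
Order: [1, 2, 3, 5, 4, 6, 0]


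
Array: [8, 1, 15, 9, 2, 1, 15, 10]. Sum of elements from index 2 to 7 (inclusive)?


Prefix sums: [0, 8, 9, 24, 33, 35, 36, 51, 61]
Sum[2..7] = prefix[8] - prefix[2] = 61 - 9 = 52


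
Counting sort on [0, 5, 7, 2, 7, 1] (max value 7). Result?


Count array: [1, 1, 1, 0, 0, 1, 0, 2]
Reconstruct: [0, 1, 2, 5, 7, 7]


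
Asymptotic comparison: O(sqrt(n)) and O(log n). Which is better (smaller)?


logarithmic grows slower than sublinear
O(log n) is asymptotically smaller; O(sqrt(n)) grows faster


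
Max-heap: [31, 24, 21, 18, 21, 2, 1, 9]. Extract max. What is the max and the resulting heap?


Max = 31
Replace root with last, heapify down
Resulting heap: [24, 21, 21, 18, 9, 2, 1]


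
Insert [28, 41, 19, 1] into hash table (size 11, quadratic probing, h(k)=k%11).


Insertions: 28->slot 6; 41->slot 8; 19->slot 9; 1->slot 1
Table: [None, 1, None, None, None, None, 28, None, 41, 19, None]


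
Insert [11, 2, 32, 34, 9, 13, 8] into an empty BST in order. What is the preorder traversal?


Root = 11; build tree by BST insertion.
Preorder traversal: [11, 2, 9, 8, 32, 13, 34]


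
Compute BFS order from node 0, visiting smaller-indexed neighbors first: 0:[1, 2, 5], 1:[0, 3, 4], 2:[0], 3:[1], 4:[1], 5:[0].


BFS queue: start with [0]
Visit order: [0, 1, 2, 5, 3, 4]


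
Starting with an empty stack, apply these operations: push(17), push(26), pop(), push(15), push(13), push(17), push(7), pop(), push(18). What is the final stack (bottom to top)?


push(17) -> [17]
push(26) -> [17, 26]
pop() returns 26 -> [17]
push(15) -> [17, 15]
push(13) -> [17, 15, 13]
push(17) -> [17, 15, 13, 17]
push(7) -> [17, 15, 13, 17, 7]
pop() returns 7 -> [17, 15, 13, 17]
push(18) -> [17, 15, 13, 17, 18]
Final stack (bottom to top): [17, 15, 13, 17, 18]


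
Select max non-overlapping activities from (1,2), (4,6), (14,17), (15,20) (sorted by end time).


Greedy: pick earliest-ending, then skip overlaps.
Selected (3 activities): [(1, 2), (4, 6), (14, 17)]


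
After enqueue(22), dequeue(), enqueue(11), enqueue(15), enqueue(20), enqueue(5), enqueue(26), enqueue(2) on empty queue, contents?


enqueue(22) -> [22]
dequeue() returns 22 -> []
enqueue(11) -> [11]
enqueue(15) -> [11, 15]
enqueue(20) -> [11, 15, 20]
enqueue(5) -> [11, 15, 20, 5]
enqueue(26) -> [11, 15, 20, 5, 26]
enqueue(2) -> [11, 15, 20, 5, 26, 2]
Final queue (front to back): [11, 15, 20, 5, 26, 2]


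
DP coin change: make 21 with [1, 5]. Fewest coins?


dp[0]=0; dp[i]=1+min(dp[i-c] for c in coins)
...dp[16]=4, dp[17]=5, dp[18]=6, dp[19]=7, dp[20]=4, dp[21]=5
Minimum coins for 21 = 5


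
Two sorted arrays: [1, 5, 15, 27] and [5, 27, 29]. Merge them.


Compare heads, take smaller each step.
Merged: [1, 5, 5, 15, 27, 27, 29]


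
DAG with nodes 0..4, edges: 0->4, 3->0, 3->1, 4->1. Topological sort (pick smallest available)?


Kahn's algorithm, process smallest node first
Order: [2, 3, 0, 4, 1]


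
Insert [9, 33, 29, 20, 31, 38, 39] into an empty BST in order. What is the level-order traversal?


Root = 9; build tree by BST insertion.
Level-Order traversal: [9, 33, 29, 38, 20, 31, 39]


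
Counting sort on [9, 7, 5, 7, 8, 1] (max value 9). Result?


Count array: [0, 1, 0, 0, 0, 1, 0, 2, 1, 1]
Reconstruct: [1, 5, 7, 7, 8, 9]


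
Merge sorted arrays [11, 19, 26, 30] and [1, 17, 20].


Compare heads, take smaller each step.
Merged: [1, 11, 17, 19, 20, 26, 30]


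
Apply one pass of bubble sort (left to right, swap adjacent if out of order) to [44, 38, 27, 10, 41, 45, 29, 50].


After one pass: [38, 27, 10, 41, 44, 29, 45, 50]


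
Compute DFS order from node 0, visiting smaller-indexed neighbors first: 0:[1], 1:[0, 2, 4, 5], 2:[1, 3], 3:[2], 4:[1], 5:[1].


DFS stack-based: start with [0]
Visit order: [0, 1, 2, 3, 4, 5]


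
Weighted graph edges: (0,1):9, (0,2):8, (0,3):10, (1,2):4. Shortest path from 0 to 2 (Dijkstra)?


Dijkstra from 0:
Distances: {0: 0, 1: 9, 2: 8, 3: 10}
Shortest distance to 2 = 8, path = [0, 2]


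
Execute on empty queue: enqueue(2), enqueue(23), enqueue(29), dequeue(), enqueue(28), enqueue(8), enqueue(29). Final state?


enqueue(2) -> [2]
enqueue(23) -> [2, 23]
enqueue(29) -> [2, 23, 29]
dequeue() returns 2 -> [23, 29]
enqueue(28) -> [23, 29, 28]
enqueue(8) -> [23, 29, 28, 8]
enqueue(29) -> [23, 29, 28, 8, 29]
Final queue (front to back): [23, 29, 28, 8, 29]


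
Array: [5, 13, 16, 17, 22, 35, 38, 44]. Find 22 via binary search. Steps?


Search for 22:
[0,7] mid=3 arr[3]=17
[4,7] mid=5 arr[5]=35
[4,4] mid=4 arr[4]=22
Total: 3 comparisons


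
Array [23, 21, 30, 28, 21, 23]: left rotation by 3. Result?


Left rotate by 3: [28, 21, 23, 23, 21, 30]


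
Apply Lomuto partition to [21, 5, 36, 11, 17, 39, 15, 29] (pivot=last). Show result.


Elements <= 29 go left of pivot.
Result: [21, 5, 11, 17, 15, 29, 36, 39], pivot at index 5


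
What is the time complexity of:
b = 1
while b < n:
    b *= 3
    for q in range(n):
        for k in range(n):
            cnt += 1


Per nesting level: O(log n) * O(n) * O(n) = O(n^2 log n)
Complexity: O(n^2 log n)


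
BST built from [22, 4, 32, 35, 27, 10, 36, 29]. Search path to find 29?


BST root = 22
Search for 29: compare at each node
Path: [22, 32, 27, 29]


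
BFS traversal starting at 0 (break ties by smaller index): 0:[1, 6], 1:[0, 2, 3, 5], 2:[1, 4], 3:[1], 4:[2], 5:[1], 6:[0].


BFS queue: start with [0]
Visit order: [0, 1, 6, 2, 3, 5, 4]


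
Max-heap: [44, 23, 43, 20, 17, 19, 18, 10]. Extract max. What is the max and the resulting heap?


Max = 44
Replace root with last, heapify down
Resulting heap: [43, 23, 19, 20, 17, 10, 18]


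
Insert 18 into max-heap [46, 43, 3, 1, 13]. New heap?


Append 18: [46, 43, 3, 1, 13, 18]
Bubble up: swap idx 5(18) with idx 2(3)
Result: [46, 43, 18, 1, 13, 3]


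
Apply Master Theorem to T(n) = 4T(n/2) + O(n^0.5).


a=4, b=2, c=0.5. log_2(4)=2 > c=0.5. Case 1: O(n^log_b(a)) = O(n^2)
Complexity: O(n^2)


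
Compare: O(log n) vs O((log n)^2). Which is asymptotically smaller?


logarithmic grows slower than polylogarithmic
O(log n) is asymptotically smaller; O((log n)^2) grows faster


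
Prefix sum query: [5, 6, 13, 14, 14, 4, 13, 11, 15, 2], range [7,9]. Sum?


Prefix sums: [0, 5, 11, 24, 38, 52, 56, 69, 80, 95, 97]
Sum[7..9] = prefix[10] - prefix[7] = 97 - 69 = 28


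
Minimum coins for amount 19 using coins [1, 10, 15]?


dp[0]=0; dp[i]=1+min(dp[i-c] for c in coins)
...dp[14]=5, dp[15]=1, dp[16]=2, dp[17]=3, dp[18]=4, dp[19]=5
Minimum coins for 19 = 5


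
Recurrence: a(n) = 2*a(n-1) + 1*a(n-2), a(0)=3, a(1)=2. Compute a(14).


Build bottom-up:
...a(12)=44943, a(13)=108502, a(14)=2*108502+1*44943=261947


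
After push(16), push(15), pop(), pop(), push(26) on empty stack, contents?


push(16) -> [16]
push(15) -> [16, 15]
pop() returns 15 -> [16]
pop() returns 16 -> []
push(26) -> [26]
Final stack (bottom to top): [26]


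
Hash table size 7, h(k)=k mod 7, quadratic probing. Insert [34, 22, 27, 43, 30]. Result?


Insertions: 34->slot 6; 22->slot 1; 27->slot 0; 43->slot 2; 30->slot 3
Table: [27, 22, 43, 30, None, None, 34]


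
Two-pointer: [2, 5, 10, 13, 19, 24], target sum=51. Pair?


Two pointers: lo=0, hi=5
No pair sums to 51


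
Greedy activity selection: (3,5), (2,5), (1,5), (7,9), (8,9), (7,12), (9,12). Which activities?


Greedy: pick earliest-ending, then skip overlaps.
Selected (3 activities): [(3, 5), (7, 9), (9, 12)]


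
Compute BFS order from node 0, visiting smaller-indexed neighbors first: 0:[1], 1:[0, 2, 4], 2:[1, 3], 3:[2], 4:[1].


BFS queue: start with [0]
Visit order: [0, 1, 2, 4, 3]


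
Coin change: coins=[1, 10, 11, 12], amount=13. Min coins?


dp[0]=0; dp[i]=1+min(dp[i-c] for c in coins)
...dp[8]=8, dp[9]=9, dp[10]=1, dp[11]=1, dp[12]=1, dp[13]=2
Minimum coins for 13 = 2


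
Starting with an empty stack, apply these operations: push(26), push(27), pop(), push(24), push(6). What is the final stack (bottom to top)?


push(26) -> [26]
push(27) -> [26, 27]
pop() returns 27 -> [26]
push(24) -> [26, 24]
push(6) -> [26, 24, 6]
Final stack (bottom to top): [26, 24, 6]


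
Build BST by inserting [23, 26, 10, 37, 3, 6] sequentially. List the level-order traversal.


Root = 23; build tree by BST insertion.
Level-Order traversal: [23, 10, 26, 3, 37, 6]


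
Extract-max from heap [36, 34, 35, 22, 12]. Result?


Max = 36
Replace root with last, heapify down
Resulting heap: [35, 34, 12, 22]


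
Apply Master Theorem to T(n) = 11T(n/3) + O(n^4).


a=11, b=3, c=4. log_3(11)=2.183 < c=4. Case 3: O(n^c) = O(n^4)
Complexity: O(n^4)


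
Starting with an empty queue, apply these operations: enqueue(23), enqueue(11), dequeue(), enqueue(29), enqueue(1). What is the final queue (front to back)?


enqueue(23) -> [23]
enqueue(11) -> [23, 11]
dequeue() returns 23 -> [11]
enqueue(29) -> [11, 29]
enqueue(1) -> [11, 29, 1]
Final queue (front to back): [11, 29, 1]


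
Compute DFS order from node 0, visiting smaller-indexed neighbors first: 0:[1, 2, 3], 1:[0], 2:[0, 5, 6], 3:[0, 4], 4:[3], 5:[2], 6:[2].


DFS stack-based: start with [0]
Visit order: [0, 1, 2, 5, 6, 3, 4]


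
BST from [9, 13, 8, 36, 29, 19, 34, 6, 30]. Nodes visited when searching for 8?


BST root = 9
Search for 8: compare at each node
Path: [9, 8]


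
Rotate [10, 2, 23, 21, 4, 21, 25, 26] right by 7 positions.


Right rotate by 7: [2, 23, 21, 4, 21, 25, 26, 10]


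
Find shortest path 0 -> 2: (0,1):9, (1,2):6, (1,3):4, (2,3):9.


Dijkstra from 0:
Distances: {0: 0, 1: 9, 2: 15, 3: 13}
Shortest distance to 2 = 15, path = [0, 1, 2]


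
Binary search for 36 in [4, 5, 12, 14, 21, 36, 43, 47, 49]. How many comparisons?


Search for 36:
[0,8] mid=4 arr[4]=21
[5,8] mid=6 arr[6]=43
[5,5] mid=5 arr[5]=36
Total: 3 comparisons


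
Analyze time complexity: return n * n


Analysis: constant-time operation, no loop
Complexity: O(1)


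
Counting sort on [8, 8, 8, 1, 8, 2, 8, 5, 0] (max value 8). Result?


Count array: [1, 1, 1, 0, 0, 1, 0, 0, 5]
Reconstruct: [0, 1, 2, 5, 8, 8, 8, 8, 8]


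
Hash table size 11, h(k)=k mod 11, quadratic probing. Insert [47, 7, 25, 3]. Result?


Insertions: 47->slot 3; 7->slot 7; 25->slot 4; 3->slot 1
Table: [None, 3, None, 47, 25, None, None, 7, None, None, None]


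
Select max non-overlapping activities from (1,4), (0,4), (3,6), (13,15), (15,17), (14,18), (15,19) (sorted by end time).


Greedy: pick earliest-ending, then skip overlaps.
Selected (3 activities): [(1, 4), (13, 15), (15, 17)]


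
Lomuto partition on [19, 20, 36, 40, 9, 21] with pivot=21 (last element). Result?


Elements <= 21 go left of pivot.
Result: [19, 20, 9, 21, 36, 40], pivot at index 3


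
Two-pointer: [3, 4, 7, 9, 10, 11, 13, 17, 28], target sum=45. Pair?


Two pointers: lo=0, hi=8
Found pair: (17, 28) summing to 45


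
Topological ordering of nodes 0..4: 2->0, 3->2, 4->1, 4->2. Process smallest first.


Kahn's algorithm, process smallest node first
Order: [3, 4, 1, 2, 0]


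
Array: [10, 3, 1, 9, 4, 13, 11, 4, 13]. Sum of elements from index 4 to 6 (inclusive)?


Prefix sums: [0, 10, 13, 14, 23, 27, 40, 51, 55, 68]
Sum[4..6] = prefix[7] - prefix[4] = 51 - 23 = 28


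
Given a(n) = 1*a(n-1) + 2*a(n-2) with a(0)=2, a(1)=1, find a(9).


Build bottom-up:
...a(7)=127, a(8)=257, a(9)=1*257+2*127=511


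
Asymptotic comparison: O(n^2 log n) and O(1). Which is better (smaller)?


constant grows slower than n^2 log n
O(1) is asymptotically smaller; O(n^2 log n) grows faster


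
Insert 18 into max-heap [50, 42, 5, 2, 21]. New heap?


Append 18: [50, 42, 5, 2, 21, 18]
Bubble up: swap idx 5(18) with idx 2(5)
Result: [50, 42, 18, 2, 21, 5]


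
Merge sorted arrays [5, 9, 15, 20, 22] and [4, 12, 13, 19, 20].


Compare heads, take smaller each step.
Merged: [4, 5, 9, 12, 13, 15, 19, 20, 20, 22]


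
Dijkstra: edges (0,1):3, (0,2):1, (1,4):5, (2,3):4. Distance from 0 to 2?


Dijkstra from 0:
Distances: {0: 0, 1: 3, 2: 1, 3: 5, 4: 8}
Shortest distance to 2 = 1, path = [0, 2]


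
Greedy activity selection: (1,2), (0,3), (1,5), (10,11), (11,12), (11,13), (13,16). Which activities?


Greedy: pick earliest-ending, then skip overlaps.
Selected (4 activities): [(1, 2), (10, 11), (11, 12), (13, 16)]


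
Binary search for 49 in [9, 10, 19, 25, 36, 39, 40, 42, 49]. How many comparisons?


Search for 49:
[0,8] mid=4 arr[4]=36
[5,8] mid=6 arr[6]=40
[7,8] mid=7 arr[7]=42
[8,8] mid=8 arr[8]=49
Total: 4 comparisons


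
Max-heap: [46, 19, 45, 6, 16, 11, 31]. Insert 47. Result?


Append 47: [46, 19, 45, 6, 16, 11, 31, 47]
Bubble up: swap idx 7(47) with idx 3(6); swap idx 3(47) with idx 1(19); swap idx 1(47) with idx 0(46)
Result: [47, 46, 45, 19, 16, 11, 31, 6]


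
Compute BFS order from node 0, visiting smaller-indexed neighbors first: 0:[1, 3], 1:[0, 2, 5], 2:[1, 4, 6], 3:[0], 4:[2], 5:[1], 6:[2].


BFS queue: start with [0]
Visit order: [0, 1, 3, 2, 5, 4, 6]


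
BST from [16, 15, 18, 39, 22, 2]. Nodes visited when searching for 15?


BST root = 16
Search for 15: compare at each node
Path: [16, 15]


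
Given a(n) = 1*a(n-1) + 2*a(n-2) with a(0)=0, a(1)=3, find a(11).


Build bottom-up:
...a(9)=513, a(10)=1023, a(11)=1*1023+2*513=2049


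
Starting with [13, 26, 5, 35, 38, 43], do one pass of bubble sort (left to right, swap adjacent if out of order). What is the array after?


After one pass: [13, 5, 26, 35, 38, 43]


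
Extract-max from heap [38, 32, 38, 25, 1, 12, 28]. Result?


Max = 38
Replace root with last, heapify down
Resulting heap: [38, 32, 28, 25, 1, 12]


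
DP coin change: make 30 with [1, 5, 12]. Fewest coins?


dp[0]=0; dp[i]=1+min(dp[i-c] for c in coins)
...dp[25]=3, dp[26]=4, dp[27]=4, dp[28]=5, dp[29]=3, dp[30]=4
Minimum coins for 30 = 4


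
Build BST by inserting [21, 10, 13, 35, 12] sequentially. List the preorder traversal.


Root = 21; build tree by BST insertion.
Preorder traversal: [21, 10, 13, 12, 35]


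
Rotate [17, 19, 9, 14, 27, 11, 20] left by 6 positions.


Left rotate by 6: [20, 17, 19, 9, 14, 27, 11]


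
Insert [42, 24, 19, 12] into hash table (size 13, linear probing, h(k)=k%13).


Insertions: 42->slot 3; 24->slot 11; 19->slot 6; 12->slot 12
Table: [None, None, None, 42, None, None, 19, None, None, None, None, 24, 12]


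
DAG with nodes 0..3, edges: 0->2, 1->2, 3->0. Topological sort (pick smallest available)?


Kahn's algorithm, process smallest node first
Order: [1, 3, 0, 2]


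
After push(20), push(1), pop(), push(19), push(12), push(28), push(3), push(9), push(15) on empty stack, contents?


push(20) -> [20]
push(1) -> [20, 1]
pop() returns 1 -> [20]
push(19) -> [20, 19]
push(12) -> [20, 19, 12]
push(28) -> [20, 19, 12, 28]
push(3) -> [20, 19, 12, 28, 3]
push(9) -> [20, 19, 12, 28, 3, 9]
push(15) -> [20, 19, 12, 28, 3, 9, 15]
Final stack (bottom to top): [20, 19, 12, 28, 3, 9, 15]


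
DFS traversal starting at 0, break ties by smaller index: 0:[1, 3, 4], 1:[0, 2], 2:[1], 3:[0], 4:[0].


DFS stack-based: start with [0]
Visit order: [0, 1, 2, 3, 4]


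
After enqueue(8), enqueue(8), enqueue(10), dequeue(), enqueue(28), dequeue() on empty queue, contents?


enqueue(8) -> [8]
enqueue(8) -> [8, 8]
enqueue(10) -> [8, 8, 10]
dequeue() returns 8 -> [8, 10]
enqueue(28) -> [8, 10, 28]
dequeue() returns 8 -> [10, 28]
Final queue (front to back): [10, 28]


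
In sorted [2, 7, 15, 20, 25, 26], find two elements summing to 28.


Two pointers: lo=0, hi=5
Found pair: (2, 26) summing to 28


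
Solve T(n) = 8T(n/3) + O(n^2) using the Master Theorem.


a=8, b=3, c=2. log_3(8)=1.893 < c=2. Case 3: O(n^c) = O(n^2)
Complexity: O(n^2)


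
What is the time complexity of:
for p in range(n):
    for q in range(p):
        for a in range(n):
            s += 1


Per nesting level: O(n) * O(n) [triangular over p] * O(n) = O(n^3)
Complexity: O(n^3)


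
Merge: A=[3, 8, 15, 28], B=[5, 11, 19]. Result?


Compare heads, take smaller each step.
Merged: [3, 5, 8, 11, 15, 19, 28]


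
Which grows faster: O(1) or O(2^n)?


constant grows slower than exponential
O(1) is asymptotically smaller; O(2^n) grows faster


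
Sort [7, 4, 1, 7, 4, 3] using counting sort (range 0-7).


Count array: [0, 1, 0, 1, 2, 0, 0, 2]
Reconstruct: [1, 3, 4, 4, 7, 7]


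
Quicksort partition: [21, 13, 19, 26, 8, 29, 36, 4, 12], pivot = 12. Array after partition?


Elements <= 12 go left of pivot.
Result: [8, 4, 12, 26, 21, 29, 36, 13, 19], pivot at index 2


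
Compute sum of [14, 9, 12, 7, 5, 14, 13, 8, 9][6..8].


Prefix sums: [0, 14, 23, 35, 42, 47, 61, 74, 82, 91]
Sum[6..8] = prefix[9] - prefix[6] = 91 - 61 = 30


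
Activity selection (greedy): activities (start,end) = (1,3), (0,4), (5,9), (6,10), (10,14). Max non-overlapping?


Greedy: pick earliest-ending, then skip overlaps.
Selected (3 activities): [(1, 3), (5, 9), (10, 14)]


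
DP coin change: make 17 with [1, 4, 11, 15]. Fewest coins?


dp[0]=0; dp[i]=1+min(dp[i-c] for c in coins)
...dp[12]=2, dp[13]=3, dp[14]=4, dp[15]=1, dp[16]=2, dp[17]=3
Minimum coins for 17 = 3


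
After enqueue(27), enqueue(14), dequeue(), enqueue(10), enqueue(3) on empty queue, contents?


enqueue(27) -> [27]
enqueue(14) -> [27, 14]
dequeue() returns 27 -> [14]
enqueue(10) -> [14, 10]
enqueue(3) -> [14, 10, 3]
Final queue (front to back): [14, 10, 3]


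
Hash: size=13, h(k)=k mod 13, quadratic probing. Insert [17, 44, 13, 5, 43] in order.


Insertions: 17->slot 4; 44->slot 5; 13->slot 0; 5->slot 6; 43->slot 8
Table: [13, None, None, None, 17, 44, 5, None, 43, None, None, None, None]


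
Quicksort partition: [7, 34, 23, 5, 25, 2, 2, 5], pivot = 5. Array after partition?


Elements <= 5 go left of pivot.
Result: [5, 2, 2, 5, 25, 34, 23, 7], pivot at index 3


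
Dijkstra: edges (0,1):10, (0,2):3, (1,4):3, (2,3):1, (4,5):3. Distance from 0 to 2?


Dijkstra from 0:
Distances: {0: 0, 1: 10, 2: 3, 3: 4, 4: 13, 5: 16}
Shortest distance to 2 = 3, path = [0, 2]


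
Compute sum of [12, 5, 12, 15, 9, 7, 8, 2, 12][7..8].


Prefix sums: [0, 12, 17, 29, 44, 53, 60, 68, 70, 82]
Sum[7..8] = prefix[9] - prefix[7] = 82 - 68 = 14


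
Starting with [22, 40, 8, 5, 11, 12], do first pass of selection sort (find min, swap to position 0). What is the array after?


After one pass: [5, 40, 8, 22, 11, 12]


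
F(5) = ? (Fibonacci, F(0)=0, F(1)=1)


F(n)=F(n-1)+F(n-2)
...F(3)=2, F(4)=3, F(5)=5


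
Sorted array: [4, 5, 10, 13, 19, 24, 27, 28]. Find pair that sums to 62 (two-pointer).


Two pointers: lo=0, hi=7
No pair sums to 62


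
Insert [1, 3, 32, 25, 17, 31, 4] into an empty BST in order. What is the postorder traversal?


Root = 1; build tree by BST insertion.
Postorder traversal: [4, 17, 31, 25, 32, 3, 1]


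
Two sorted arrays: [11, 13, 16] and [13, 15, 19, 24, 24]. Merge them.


Compare heads, take smaller each step.
Merged: [11, 13, 13, 15, 16, 19, 24, 24]


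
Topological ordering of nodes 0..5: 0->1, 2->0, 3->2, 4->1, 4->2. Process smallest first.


Kahn's algorithm, process smallest node first
Order: [3, 4, 2, 0, 1, 5]


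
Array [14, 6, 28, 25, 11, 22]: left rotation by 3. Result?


Left rotate by 3: [25, 11, 22, 14, 6, 28]


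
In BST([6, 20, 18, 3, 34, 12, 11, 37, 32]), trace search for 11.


BST root = 6
Search for 11: compare at each node
Path: [6, 20, 18, 12, 11]


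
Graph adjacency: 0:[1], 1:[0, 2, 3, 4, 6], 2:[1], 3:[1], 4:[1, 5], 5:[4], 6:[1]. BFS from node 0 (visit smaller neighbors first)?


BFS queue: start with [0]
Visit order: [0, 1, 2, 3, 4, 6, 5]


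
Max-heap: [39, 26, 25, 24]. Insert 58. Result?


Append 58: [39, 26, 25, 24, 58]
Bubble up: swap idx 4(58) with idx 1(26); swap idx 1(58) with idx 0(39)
Result: [58, 39, 25, 24, 26]


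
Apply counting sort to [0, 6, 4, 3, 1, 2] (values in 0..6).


Count array: [1, 1, 1, 1, 1, 0, 1]
Reconstruct: [0, 1, 2, 3, 4, 6]


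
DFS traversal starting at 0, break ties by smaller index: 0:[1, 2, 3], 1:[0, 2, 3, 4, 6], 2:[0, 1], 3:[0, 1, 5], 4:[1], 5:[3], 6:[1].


DFS stack-based: start with [0]
Visit order: [0, 1, 2, 3, 5, 4, 6]


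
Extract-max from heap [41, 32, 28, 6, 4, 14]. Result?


Max = 41
Replace root with last, heapify down
Resulting heap: [32, 14, 28, 6, 4]


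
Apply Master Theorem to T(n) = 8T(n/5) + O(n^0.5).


a=8, b=5, c=0.5. log_5(8)=1.292 > c=0.5. Case 1: O(n^log_b(a)) = O(n^1.292)
Complexity: O(n^1.292)


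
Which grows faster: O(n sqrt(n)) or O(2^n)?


n^1.5 grows slower than exponential
O(n sqrt(n)) is asymptotically smaller; O(2^n) grows faster


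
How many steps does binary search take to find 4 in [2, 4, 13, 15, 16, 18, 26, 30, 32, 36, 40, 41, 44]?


Search for 4:
[0,12] mid=6 arr[6]=26
[0,5] mid=2 arr[2]=13
[0,1] mid=0 arr[0]=2
[1,1] mid=1 arr[1]=4
Total: 4 comparisons


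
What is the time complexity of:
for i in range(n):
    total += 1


Per nesting level: O(n) = O(n)
Complexity: O(n)


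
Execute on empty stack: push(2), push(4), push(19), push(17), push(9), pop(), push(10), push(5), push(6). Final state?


push(2) -> [2]
push(4) -> [2, 4]
push(19) -> [2, 4, 19]
push(17) -> [2, 4, 19, 17]
push(9) -> [2, 4, 19, 17, 9]
pop() returns 9 -> [2, 4, 19, 17]
push(10) -> [2, 4, 19, 17, 10]
push(5) -> [2, 4, 19, 17, 10, 5]
push(6) -> [2, 4, 19, 17, 10, 5, 6]
Final stack (bottom to top): [2, 4, 19, 17, 10, 5, 6]


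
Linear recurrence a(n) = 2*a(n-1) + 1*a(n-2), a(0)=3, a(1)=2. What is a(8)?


Build bottom-up:
...a(6)=227, a(7)=548, a(8)=2*548+1*227=1323


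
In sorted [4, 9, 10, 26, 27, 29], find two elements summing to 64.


Two pointers: lo=0, hi=5
No pair sums to 64


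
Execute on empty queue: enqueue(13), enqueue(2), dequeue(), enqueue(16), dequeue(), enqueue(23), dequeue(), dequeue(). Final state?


enqueue(13) -> [13]
enqueue(2) -> [13, 2]
dequeue() returns 13 -> [2]
enqueue(16) -> [2, 16]
dequeue() returns 2 -> [16]
enqueue(23) -> [16, 23]
dequeue() returns 16 -> [23]
dequeue() returns 23 -> []
Final queue (front to back): []


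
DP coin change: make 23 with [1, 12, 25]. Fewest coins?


dp[0]=0; dp[i]=1+min(dp[i-c] for c in coins)
...dp[18]=7, dp[19]=8, dp[20]=9, dp[21]=10, dp[22]=11, dp[23]=12
Minimum coins for 23 = 12


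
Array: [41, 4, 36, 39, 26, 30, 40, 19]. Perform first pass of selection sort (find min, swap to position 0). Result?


After one pass: [4, 41, 36, 39, 26, 30, 40, 19]


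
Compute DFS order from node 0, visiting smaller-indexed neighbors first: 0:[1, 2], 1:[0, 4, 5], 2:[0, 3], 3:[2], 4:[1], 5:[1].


DFS stack-based: start with [0]
Visit order: [0, 1, 4, 5, 2, 3]


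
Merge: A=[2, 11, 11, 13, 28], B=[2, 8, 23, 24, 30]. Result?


Compare heads, take smaller each step.
Merged: [2, 2, 8, 11, 11, 13, 23, 24, 28, 30]


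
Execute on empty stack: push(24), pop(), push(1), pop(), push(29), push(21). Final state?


push(24) -> [24]
pop() returns 24 -> []
push(1) -> [1]
pop() returns 1 -> []
push(29) -> [29]
push(21) -> [29, 21]
Final stack (bottom to top): [29, 21]


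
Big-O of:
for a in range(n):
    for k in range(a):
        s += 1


Per nesting level: O(n) * O(n) [triangular over a] = O(n^2)
Complexity: O(n^2)


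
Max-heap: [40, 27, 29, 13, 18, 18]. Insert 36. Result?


Append 36: [40, 27, 29, 13, 18, 18, 36]
Bubble up: swap idx 6(36) with idx 2(29)
Result: [40, 27, 36, 13, 18, 18, 29]


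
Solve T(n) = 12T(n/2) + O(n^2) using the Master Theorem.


a=12, b=2, c=2. log_2(12)=3.585 > c=2. Case 1: O(n^log_b(a)) = O(n^3.585)
Complexity: O(n^3.585)


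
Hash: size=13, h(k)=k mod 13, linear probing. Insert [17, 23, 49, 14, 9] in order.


Insertions: 17->slot 4; 23->slot 10; 49->slot 11; 14->slot 1; 9->slot 9
Table: [None, 14, None, None, 17, None, None, None, None, 9, 23, 49, None]


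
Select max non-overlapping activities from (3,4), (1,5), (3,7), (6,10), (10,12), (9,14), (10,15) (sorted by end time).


Greedy: pick earliest-ending, then skip overlaps.
Selected (3 activities): [(3, 4), (6, 10), (10, 12)]


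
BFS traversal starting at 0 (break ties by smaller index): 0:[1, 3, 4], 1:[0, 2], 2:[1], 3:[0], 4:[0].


BFS queue: start with [0]
Visit order: [0, 1, 3, 4, 2]


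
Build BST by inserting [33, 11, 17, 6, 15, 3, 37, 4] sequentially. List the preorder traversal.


Root = 33; build tree by BST insertion.
Preorder traversal: [33, 11, 6, 3, 4, 17, 15, 37]


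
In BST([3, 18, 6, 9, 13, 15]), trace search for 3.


BST root = 3
Search for 3: compare at each node
Path: [3]


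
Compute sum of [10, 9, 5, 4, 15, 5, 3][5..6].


Prefix sums: [0, 10, 19, 24, 28, 43, 48, 51]
Sum[5..6] = prefix[7] - prefix[5] = 51 - 43 = 8


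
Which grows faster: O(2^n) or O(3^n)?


exponential grows slower than exponential (base 3)
O(2^n) is asymptotically smaller; O(3^n) grows faster


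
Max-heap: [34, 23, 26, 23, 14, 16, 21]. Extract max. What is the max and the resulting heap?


Max = 34
Replace root with last, heapify down
Resulting heap: [26, 23, 21, 23, 14, 16]


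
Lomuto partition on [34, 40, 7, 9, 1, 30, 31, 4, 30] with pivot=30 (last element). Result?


Elements <= 30 go left of pivot.
Result: [7, 9, 1, 30, 4, 30, 31, 34, 40], pivot at index 5


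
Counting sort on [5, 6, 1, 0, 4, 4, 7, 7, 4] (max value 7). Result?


Count array: [1, 1, 0, 0, 3, 1, 1, 2]
Reconstruct: [0, 1, 4, 4, 4, 5, 6, 7, 7]


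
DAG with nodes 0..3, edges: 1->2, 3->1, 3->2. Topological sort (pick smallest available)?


Kahn's algorithm, process smallest node first
Order: [0, 3, 1, 2]


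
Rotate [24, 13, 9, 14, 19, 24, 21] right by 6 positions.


Right rotate by 6: [13, 9, 14, 19, 24, 21, 24]


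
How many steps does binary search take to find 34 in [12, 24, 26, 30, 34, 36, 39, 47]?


Search for 34:
[0,7] mid=3 arr[3]=30
[4,7] mid=5 arr[5]=36
[4,4] mid=4 arr[4]=34
Total: 3 comparisons


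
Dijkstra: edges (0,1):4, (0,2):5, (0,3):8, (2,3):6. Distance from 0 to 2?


Dijkstra from 0:
Distances: {0: 0, 1: 4, 2: 5, 3: 8}
Shortest distance to 2 = 5, path = [0, 2]


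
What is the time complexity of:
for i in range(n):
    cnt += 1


Per nesting level: O(n) = O(n)
Complexity: O(n)


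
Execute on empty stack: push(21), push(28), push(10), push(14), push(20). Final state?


push(21) -> [21]
push(28) -> [21, 28]
push(10) -> [21, 28, 10]
push(14) -> [21, 28, 10, 14]
push(20) -> [21, 28, 10, 14, 20]
Final stack (bottom to top): [21, 28, 10, 14, 20]


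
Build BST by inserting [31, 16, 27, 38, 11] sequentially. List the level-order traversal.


Root = 31; build tree by BST insertion.
Level-Order traversal: [31, 16, 38, 11, 27]


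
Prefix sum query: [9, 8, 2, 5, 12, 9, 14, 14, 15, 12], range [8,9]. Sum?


Prefix sums: [0, 9, 17, 19, 24, 36, 45, 59, 73, 88, 100]
Sum[8..9] = prefix[10] - prefix[8] = 100 - 73 = 27


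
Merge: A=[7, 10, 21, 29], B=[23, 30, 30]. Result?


Compare heads, take smaller each step.
Merged: [7, 10, 21, 23, 29, 30, 30]


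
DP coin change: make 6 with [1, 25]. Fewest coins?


dp[0]=0; dp[i]=1+min(dp[i-c] for c in coins)
...dp[1]=1, dp[2]=2, dp[3]=3, dp[4]=4, dp[5]=5, dp[6]=6
Minimum coins for 6 = 6


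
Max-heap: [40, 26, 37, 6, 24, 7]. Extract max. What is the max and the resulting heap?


Max = 40
Replace root with last, heapify down
Resulting heap: [37, 26, 7, 6, 24]


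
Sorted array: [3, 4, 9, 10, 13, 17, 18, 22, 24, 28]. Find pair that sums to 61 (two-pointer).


Two pointers: lo=0, hi=9
No pair sums to 61


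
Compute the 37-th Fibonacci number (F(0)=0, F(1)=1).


F(n)=F(n-1)+F(n-2)
...F(35)=9227465, F(36)=14930352, F(37)=24157817


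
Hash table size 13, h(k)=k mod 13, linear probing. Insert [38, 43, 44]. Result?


Insertions: 38->slot 12; 43->slot 4; 44->slot 5
Table: [None, None, None, None, 43, 44, None, None, None, None, None, None, 38]


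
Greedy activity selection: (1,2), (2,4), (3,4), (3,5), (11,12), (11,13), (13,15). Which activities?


Greedy: pick earliest-ending, then skip overlaps.
Selected (4 activities): [(1, 2), (2, 4), (11, 12), (13, 15)]


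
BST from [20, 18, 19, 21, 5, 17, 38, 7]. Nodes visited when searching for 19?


BST root = 20
Search for 19: compare at each node
Path: [20, 18, 19]


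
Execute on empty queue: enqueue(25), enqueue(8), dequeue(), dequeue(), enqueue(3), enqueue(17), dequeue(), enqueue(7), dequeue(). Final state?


enqueue(25) -> [25]
enqueue(8) -> [25, 8]
dequeue() returns 25 -> [8]
dequeue() returns 8 -> []
enqueue(3) -> [3]
enqueue(17) -> [3, 17]
dequeue() returns 3 -> [17]
enqueue(7) -> [17, 7]
dequeue() returns 17 -> [7]
Final queue (front to back): [7]


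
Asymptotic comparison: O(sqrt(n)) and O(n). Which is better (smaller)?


sublinear grows slower than linear
O(sqrt(n)) is asymptotically smaller; O(n) grows faster
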